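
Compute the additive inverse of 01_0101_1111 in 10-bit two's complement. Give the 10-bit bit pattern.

1010100001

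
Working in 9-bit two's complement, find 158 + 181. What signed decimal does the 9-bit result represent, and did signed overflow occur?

158 → 010011110
181 → 010110101
  010011110
+ 010110101
= 101010011
Result 101010011: MSB = 1 → 339 − 512 = -173.
Both addends are non-negative but the stored result is negative: signed overflow. The true value 158 + 181 = 339 lies outside [-256, 255].

-173; overflow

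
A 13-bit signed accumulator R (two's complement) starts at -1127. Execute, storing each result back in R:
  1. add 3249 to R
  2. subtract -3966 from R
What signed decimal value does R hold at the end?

-2104

Start: R = -1127 = 1101110011001.
R = -1127 + 3249 = 2122 = 0100001001010
R = 2122 − (-3966) = 6088; wraps to -2104 = 1011111001000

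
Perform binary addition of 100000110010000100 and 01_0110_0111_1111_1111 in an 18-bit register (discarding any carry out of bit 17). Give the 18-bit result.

110111010010000011

  100000110010000100
+ 010110011111111111
= 110111010010000011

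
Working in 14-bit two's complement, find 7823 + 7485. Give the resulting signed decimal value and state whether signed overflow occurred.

-1076; overflow

7823 → 01111010001111
7485 → 01110100111101
  01111010001111
+ 01110100111101
= 11101111001100
Result 11101111001100: MSB = 1 → 15308 − 16384 = -1076.
Both addends are non-negative but the stored result is negative: signed overflow. The true value 7823 + 7485 = 15308 lies outside [-8192, 8191].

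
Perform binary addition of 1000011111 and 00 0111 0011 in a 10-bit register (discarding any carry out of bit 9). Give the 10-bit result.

  1000011111
+ 0001110011
= 1010010010

1010010010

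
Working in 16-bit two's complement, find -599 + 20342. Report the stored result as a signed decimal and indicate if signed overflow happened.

-599 → 1111110110101001
20342 → 0100111101110110
  1111110110101001
+ 0100111101110110
= 0100110100011111  (discard carry-out 1)
Result 0100110100011111: MSB = 0 → value 19743.
Addends have opposite signs, so signed overflow cannot occur.

19743; no overflow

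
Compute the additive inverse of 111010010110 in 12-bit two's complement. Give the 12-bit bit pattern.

Invert: 000101101001. Add 1: 000101101010.

000101101010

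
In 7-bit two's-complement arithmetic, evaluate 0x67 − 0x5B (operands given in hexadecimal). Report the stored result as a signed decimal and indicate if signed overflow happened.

12; no overflow

0x67 = 1100111 = -25 (signed)
0x5B = 1011011 = -37 (signed)
Subtract via negate-and-add: invert 1011011 + 1 = 0100101 (i.e. 37).
  1100111
+ 0100101
= 0001100  (discard carry-out 1)
Result 0001100: MSB = 0 → value 12.
Addends (after negating the subtrahend) have opposite signs, so signed overflow cannot occur.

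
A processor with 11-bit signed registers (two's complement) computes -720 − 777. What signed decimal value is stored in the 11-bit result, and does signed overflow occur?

-720 → 10100110000
777 → 01100001001
Subtract via negate-and-add: invert 01100001001 + 1 = 10011110111 (i.e. -777).
  10100110000
+ 10011110111
= 01000100111  (discard carry-out 1)
Result 01000100111: MSB = 0 → value 551.
Both addends (after negating the subtrahend) are negative but the stored result is non-negative: signed overflow. The true value -720 − 777 = -1497 lies outside [-1024, 1023].

551; overflow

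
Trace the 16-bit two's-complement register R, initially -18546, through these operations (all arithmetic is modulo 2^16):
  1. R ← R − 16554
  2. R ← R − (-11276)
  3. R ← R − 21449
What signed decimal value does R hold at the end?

Start: R = -18546 = 1011011110001110.
R = -18546 − 16554 = -35100; wraps to 30436 = 0111011011100100
R = 30436 − (-11276) = 41712; wraps to -23824 = 1010001011110000
R = -23824 − 21449 = -45273; wraps to 20263 = 0100111100100111

20263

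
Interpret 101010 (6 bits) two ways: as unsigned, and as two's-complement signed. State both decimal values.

Unsigned: 101010 = 42.
Signed: MSB=1 → 42 − 64 = -22.

unsigned = 42, signed = -22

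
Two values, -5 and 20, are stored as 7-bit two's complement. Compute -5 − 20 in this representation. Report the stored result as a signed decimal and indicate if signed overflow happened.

-5 → 1111011
20 → 0010100
Subtract via negate-and-add: invert 0010100 + 1 = 1101100 (i.e. -20).
  1111011
+ 1101100
= 1100111  (discard carry-out 1)
Result 1100111: MSB = 1 → 103 − 128 = -25.
Both addends (after negating the subtrahend) are negative and so is the stored result: no signed overflow.

-25; no overflow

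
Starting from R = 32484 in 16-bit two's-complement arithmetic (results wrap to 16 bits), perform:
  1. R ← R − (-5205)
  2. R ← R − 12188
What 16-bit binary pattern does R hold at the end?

Start: R = 32484 = 0111111011100100.
R = 32484 − (-5205) = 37689; wraps to -27847 = 1001001100111001
R = -27847 − 12188 = -40035; wraps to 25501 = 0110001110011101

0110001110011101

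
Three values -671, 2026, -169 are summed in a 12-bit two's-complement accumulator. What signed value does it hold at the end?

1186

-671 + 2026 = 1355 (010101001011)
1355 + (-169) = 1186 (010010100010)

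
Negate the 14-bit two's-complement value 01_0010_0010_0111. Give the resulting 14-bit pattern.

10110111011001

Invert: 10110111011000. Add 1: 10110111011001.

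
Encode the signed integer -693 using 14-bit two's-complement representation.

11110101001011

|-693| = 693 = 00001010110101 in 14 bits.
Invert the bits: 11110101001010. Add 1: 11110101001011.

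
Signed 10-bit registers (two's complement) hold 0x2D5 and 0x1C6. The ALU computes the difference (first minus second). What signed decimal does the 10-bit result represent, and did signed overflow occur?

0x2D5 = 1011010101 = -299 (signed)
0x1C6 = 0111000110 = 454 (signed)
Subtract via negate-and-add: invert 0111000110 + 1 = 1000111010 (i.e. -454).
  1011010101
+ 1000111010
= 0100001111  (discard carry-out 1)
Result 0100001111: MSB = 0 → value 271.
Both addends (after negating the subtrahend) are negative but the stored result is non-negative: signed overflow. The true value -299 − 454 = -753 lies outside [-512, 511].

271; overflow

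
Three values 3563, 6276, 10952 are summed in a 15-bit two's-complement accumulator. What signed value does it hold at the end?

-11977

3563 + 6276 = 9839 (010011001101111)
9839 + 10952 = 20791 → wraps to -11977 (101000100110111)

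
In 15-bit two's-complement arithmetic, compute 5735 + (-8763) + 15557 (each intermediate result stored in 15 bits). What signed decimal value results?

12529

5735 + (-8763) = -3028 (111010000101100)
-3028 + 15557 = 12529 (011000011110001)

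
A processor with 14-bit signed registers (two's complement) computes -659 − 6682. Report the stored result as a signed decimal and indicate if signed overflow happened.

-7341; no overflow

-659 → 11110101101101
6682 → 01101000011010
Subtract via negate-and-add: invert 01101000011010 + 1 = 10010111100110 (i.e. -6682).
  11110101101101
+ 10010111100110
= 10001101010011  (discard carry-out 1)
Result 10001101010011: MSB = 1 → 9043 − 16384 = -7341.
Both addends (after negating the subtrahend) are negative and so is the stored result: no signed overflow.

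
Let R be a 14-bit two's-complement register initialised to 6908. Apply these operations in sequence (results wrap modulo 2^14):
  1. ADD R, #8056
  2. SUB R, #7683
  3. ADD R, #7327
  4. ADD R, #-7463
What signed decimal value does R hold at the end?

7145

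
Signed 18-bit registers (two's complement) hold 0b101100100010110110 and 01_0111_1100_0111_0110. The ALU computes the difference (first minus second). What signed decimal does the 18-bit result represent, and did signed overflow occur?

0b101100100010110110 → 101100100010110110 = -79690 (signed)
01_0111_1100_0111_0110 → 010111110001110110 = 97398 (signed)
Subtract via negate-and-add: invert 010111110001110110 + 1 = 101000001110001010 (i.e. -97398).
  101100100010110110
+ 101000001110001010
= 010100110001000000  (discard carry-out 1)
Result 010100110001000000: MSB = 0 → value 85056.
Both addends (after negating the subtrahend) are negative but the stored result is non-negative: signed overflow. The true value -79690 − 97398 = -177088 lies outside [-131072, 131071].

85056; overflow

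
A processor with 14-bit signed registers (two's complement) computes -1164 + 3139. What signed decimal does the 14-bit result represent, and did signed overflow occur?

1975; no overflow

-1164 → 11101101110100
3139 → 00110001000011
  11101101110100
+ 00110001000011
= 00011110110111  (discard carry-out 1)
Result 00011110110111: MSB = 0 → value 1975.
Addends have opposite signs, so signed overflow cannot occur.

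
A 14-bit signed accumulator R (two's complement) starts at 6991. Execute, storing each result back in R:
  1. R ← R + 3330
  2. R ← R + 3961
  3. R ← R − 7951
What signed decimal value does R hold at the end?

6331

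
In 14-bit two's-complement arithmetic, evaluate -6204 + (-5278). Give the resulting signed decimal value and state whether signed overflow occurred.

-6204 → 10011111000100
-5278 → 10101101100010
  10011111000100
+ 10101101100010
= 01001100100110  (discard carry-out 1)
Result 01001100100110: MSB = 0 → value 4902.
Both addends are negative but the stored result is non-negative: signed overflow. The true value -6204 + (-5278) = -11482 lies outside [-8192, 8191].

4902; overflow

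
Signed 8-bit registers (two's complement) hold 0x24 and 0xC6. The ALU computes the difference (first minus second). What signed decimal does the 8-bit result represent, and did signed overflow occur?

94; no overflow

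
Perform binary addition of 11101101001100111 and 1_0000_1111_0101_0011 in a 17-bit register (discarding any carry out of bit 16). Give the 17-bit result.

  11101101001100111
+ 10000111101010011
= 01110100110111010  (discard carry-out 1)

01110100110111010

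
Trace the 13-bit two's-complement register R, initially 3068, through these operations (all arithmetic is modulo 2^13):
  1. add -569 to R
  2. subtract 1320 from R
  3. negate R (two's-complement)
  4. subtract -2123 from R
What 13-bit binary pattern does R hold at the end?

0001110110000

Start: R = 3068 = 0101111111100.
R = 3068 + (-569) = 2499 = 0100111000011
R = 2499 − 1320 = 1179 = 0010010011011
R = −(1179) = -1179 = 1101101100101
R = -1179 − (-2123) = 944 = 0001110110000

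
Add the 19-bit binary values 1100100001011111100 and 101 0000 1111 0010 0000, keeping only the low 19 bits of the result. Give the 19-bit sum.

  1100100001011111100
+ 1010000111100100000
= 0110101001000011100  (discard carry-out 1)

0110101001000011100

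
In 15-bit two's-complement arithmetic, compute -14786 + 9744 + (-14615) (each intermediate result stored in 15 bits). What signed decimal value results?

13111

-14786 + 9744 = -5042 (110110001001110)
-5042 + (-14615) = -19657 → wraps to 13111 (011001100110111)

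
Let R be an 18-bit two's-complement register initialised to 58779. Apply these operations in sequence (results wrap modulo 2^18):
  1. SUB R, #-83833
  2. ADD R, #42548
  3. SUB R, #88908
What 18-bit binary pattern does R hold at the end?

Start: R = 58779 = 001110010110011011.
R = 58779 − (-83833) = 142612; wraps to -119532 = 100010110100010100
R = -119532 + 42548 = -76984 = 101101001101001000
R = -76984 − 88908 = -165892; wraps to 96252 = 010111011111111100

010111011111111100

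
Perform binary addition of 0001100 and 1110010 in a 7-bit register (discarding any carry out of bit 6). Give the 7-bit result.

  0001100
+ 1110010
= 1111110

1111110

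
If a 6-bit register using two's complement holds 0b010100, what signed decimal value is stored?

MSB is 0, so the value is non-negative: 010100 = 20.

20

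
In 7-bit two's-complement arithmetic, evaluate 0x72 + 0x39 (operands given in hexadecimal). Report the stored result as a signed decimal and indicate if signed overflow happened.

0x72 = 1110010 = -14 (signed)
0x39 = 0111001 = 57 (signed)
  1110010
+ 0111001
= 0101011  (discard carry-out 1)
Result 0101011: MSB = 0 → value 43.
Addends have opposite signs, so signed overflow cannot occur.

43; no overflow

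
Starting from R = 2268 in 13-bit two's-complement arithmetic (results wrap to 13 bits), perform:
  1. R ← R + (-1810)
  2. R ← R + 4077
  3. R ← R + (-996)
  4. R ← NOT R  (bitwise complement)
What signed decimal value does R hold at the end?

Start: R = 2268 = 0100011011100.
R = 2268 + (-1810) = 458 = 0000111001010
R = 458 + 4077 = 4535; wraps to -3657 = 1000110110111
R = -3657 + (-996) = -4653; wraps to 3539 = 0110111010011
R = NOT 0110111010011 = 1001000101100 = -3540

-3540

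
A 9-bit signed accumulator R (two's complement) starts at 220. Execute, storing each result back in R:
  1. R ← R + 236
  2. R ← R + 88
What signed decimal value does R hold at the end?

32

Start: R = 220 = 011011100.
R = 220 + 236 = 456; wraps to -56 = 111001000
R = -56 + 88 = 32 = 000100000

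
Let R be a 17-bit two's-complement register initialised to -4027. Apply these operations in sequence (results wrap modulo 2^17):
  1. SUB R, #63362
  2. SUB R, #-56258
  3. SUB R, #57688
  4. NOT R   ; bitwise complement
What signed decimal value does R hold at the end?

Start: R = -4027 = 11111000001000101.
R = -4027 − 63362 = -67389; wraps to 63683 = 01111100011000011
R = 63683 − (-56258) = 119941; wraps to -11131 = 11101010010000101
R = -11131 − 57688 = -68819; wraps to 62253 = 01111001100101101
R = NOT 01111001100101101 = 10000110011010010 = -62254

-62254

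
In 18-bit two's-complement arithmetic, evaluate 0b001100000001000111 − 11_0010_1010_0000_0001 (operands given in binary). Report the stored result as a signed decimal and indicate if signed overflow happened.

0b001100000001000111 → 001100000001000111 = 49223 (signed)
11_0010_1010_0000_0001 → 110010101000000001 = -54783 (signed)
Subtract via negate-and-add: invert 110010101000000001 + 1 = 001101010111111111 (i.e. 54783).
  001100000001000111
+ 001101010111111111
= 011001011001000110
Result 011001011001000110: MSB = 0 → value 104006.
Both addends (after negating the subtrahend) are non-negative and so is the stored result: no signed overflow.

104006; no overflow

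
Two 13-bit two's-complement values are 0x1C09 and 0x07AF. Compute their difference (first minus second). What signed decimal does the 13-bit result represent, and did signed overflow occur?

-2982; no overflow

0x1C09 = 1110000001001 = -1015 (signed)
0x07AF = 0011110101111 = 1967 (signed)
Subtract via negate-and-add: invert 0011110101111 + 1 = 1100001010001 (i.e. -1967).
  1110000001001
+ 1100001010001
= 1010001011010  (discard carry-out 1)
Result 1010001011010: MSB = 1 → 5210 − 8192 = -2982.
Both addends (after negating the subtrahend) are negative and so is the stored result: no signed overflow.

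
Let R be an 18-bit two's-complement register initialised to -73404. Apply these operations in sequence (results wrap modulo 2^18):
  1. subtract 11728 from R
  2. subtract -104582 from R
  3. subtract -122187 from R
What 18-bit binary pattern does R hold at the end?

100010100101000101

Start: R = -73404 = 101110000101000100.
R = -73404 − 11728 = -85132 = 101011001101110100
R = -85132 − (-104582) = 19450 = 000100101111111010
R = 19450 − (-122187) = 141637; wraps to -120507 = 100010100101000101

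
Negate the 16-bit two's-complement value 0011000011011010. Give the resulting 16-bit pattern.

Invert: 1100111100100101. Add 1: 1100111100100110.

1100111100100110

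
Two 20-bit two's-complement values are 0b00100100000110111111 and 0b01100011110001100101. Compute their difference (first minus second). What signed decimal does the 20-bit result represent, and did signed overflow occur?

-260774; no overflow

0b00100100000110111111 → 00100100000110111111 = 147903 (signed)
0b01100011110001100101 → 01100011110001100101 = 408677 (signed)
Subtract via negate-and-add: invert 01100011110001100101 + 1 = 10011100001110011011 (i.e. -408677).
  00100100000110111111
+ 10011100001110011011
= 11000000010101011010
Result 11000000010101011010: MSB = 1 → 787802 − 1048576 = -260774.
Addends (after negating the subtrahend) have opposite signs, so signed overflow cannot occur.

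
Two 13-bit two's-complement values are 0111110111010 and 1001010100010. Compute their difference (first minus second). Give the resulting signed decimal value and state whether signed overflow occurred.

-744; overflow

0111110111010 = 4026 (signed)
1001010100010 = -3422 (signed)
Subtract via negate-and-add: invert 1001010100010 + 1 = 0110101011110 (i.e. 3422).
  0111110111010
+ 0110101011110
= 1110100011000
Result 1110100011000: MSB = 1 → 7448 − 8192 = -744.
Both addends (after negating the subtrahend) are non-negative but the stored result is negative: signed overflow. The true value 4026 − (-3422) = 7448 lies outside [-4096, 4095].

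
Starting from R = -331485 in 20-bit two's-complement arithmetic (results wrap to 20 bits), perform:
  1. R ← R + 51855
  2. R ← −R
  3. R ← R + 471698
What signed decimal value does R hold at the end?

-297248

Start: R = -331485 = 10101111000100100011.
R = -331485 + 51855 = -279630 = 10111011101110110010
R = −(-279630) = 279630 = 01000100010001001110
R = 279630 + 471698 = 751328; wraps to -297248 = 10110111011011100000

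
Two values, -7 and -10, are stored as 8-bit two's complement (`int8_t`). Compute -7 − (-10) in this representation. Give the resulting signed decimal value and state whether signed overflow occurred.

-7 → 11111001
-10 → 11110110
Subtract via negate-and-add: invert 11110110 + 1 = 00001010 (i.e. 10).
  11111001
+ 00001010
= 00000011  (discard carry-out 1)
Result 00000011: MSB = 0 → value 3.
Addends (after negating the subtrahend) have opposite signs, so signed overflow cannot occur.

3; no overflow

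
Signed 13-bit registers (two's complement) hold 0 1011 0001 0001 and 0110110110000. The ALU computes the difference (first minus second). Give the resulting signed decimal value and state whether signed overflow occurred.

-671; no overflow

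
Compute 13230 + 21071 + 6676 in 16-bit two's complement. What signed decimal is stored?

13230 + 21071 = 34301 → wraps to -31235 (1000010111111101)
-31235 + 6676 = -24559 (1010000000010001)

-24559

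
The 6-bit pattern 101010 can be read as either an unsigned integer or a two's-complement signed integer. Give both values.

unsigned = 42, signed = -22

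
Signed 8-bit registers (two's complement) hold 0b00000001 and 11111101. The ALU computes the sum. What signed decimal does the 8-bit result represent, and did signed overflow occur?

0b00000001 → 00000001 = 1 (signed)
11111101 = -3 (signed)
  00000001
+ 11111101
= 11111110
Result 11111110: MSB = 1 → 254 − 256 = -2.
Addends have opposite signs, so signed overflow cannot occur.

-2; no overflow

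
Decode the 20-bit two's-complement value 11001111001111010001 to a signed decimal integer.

-199727

MSB is 1, so the value is negative.
Invert: 00110000110000101110. Add 1: 00110000110000101111 = 199727. So the value is −199727.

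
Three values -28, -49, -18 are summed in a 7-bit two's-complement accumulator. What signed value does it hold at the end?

33

-28 + (-49) = -77 → wraps to 51 (0110011)
51 + (-18) = 33 (0100001)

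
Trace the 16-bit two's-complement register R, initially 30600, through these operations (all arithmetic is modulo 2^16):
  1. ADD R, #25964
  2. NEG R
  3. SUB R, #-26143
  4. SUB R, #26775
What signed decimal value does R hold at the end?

Start: R = 30600 = 0111011110001000.
R = 30600 + 25964 = 56564; wraps to -8972 = 1101110011110100
R = −(-8972) = 8972 = 0010001100001100
R = 8972 − (-26143) = 35115; wraps to -30421 = 1000100100101011
R = -30421 − 26775 = -57196; wraps to 8340 = 0010000010010100

8340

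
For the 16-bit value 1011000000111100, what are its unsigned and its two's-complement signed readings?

Unsigned: 1011000000111100 = 45116.
Signed: MSB=1 → 45116 − 65536 = -20420.

unsigned = 45116, signed = -20420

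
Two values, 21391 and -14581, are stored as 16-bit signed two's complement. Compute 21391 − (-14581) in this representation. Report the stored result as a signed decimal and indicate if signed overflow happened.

21391 → 0101001110001111
-14581 → 1100011100001011
Subtract via negate-and-add: invert 1100011100001011 + 1 = 0011100011110101 (i.e. 14581).
  0101001110001111
+ 0011100011110101
= 1000110010000100
Result 1000110010000100: MSB = 1 → 35972 − 65536 = -29564.
Both addends (after negating the subtrahend) are non-negative but the stored result is negative: signed overflow. The true value 21391 − (-14581) = 35972 lies outside [-32768, 32767].

-29564; overflow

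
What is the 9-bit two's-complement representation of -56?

111001000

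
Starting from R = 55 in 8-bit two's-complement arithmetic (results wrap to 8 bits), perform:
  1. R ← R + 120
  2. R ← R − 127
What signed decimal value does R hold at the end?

48

Start: R = 55 = 00110111.
R = 55 + 120 = 175; wraps to -81 = 10101111
R = -81 − 127 = -208; wraps to 48 = 00110000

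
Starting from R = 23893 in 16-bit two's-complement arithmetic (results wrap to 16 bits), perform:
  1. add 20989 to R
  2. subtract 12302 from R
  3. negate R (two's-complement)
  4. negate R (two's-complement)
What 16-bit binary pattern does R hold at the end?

0111111101000100

Start: R = 23893 = 0101110101010101.
R = 23893 + 20989 = 44882; wraps to -20654 = 1010111101010010
R = -20654 − 12302 = -32956; wraps to 32580 = 0111111101000100
R = −(32580) = -32580 = 1000000010111100
R = −(-32580) = 32580 = 0111111101000100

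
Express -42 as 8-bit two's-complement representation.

|-42| = 42 = 00101010 in 8 bits.
Invert the bits: 11010101. Add 1: 11010110.

11010110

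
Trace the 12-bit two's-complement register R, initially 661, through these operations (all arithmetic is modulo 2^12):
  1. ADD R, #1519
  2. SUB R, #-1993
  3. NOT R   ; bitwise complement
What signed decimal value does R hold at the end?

-78

Start: R = 661 = 001010010101.
R = 661 + 1519 = 2180; wraps to -1916 = 100010000100
R = -1916 − (-1993) = 77 = 000001001101
R = NOT 000001001101 = 111110110010 = -78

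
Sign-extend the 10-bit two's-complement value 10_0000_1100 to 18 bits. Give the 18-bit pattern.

MSB of 1000001100 is 1; replicate it into the new high bits.
11111111|1000001100 → 111111111000001100 (still -500).

111111111000001100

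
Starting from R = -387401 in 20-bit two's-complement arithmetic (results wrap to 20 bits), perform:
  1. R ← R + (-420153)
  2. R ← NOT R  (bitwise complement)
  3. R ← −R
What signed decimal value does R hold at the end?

241023

Start: R = -387401 = 10100001011010110111.
R = -387401 + (-420153) = -807554; wraps to 241022 = 00111010110101111110
R = NOT 00111010110101111110 = 11000101001010000001 = -241023
R = −(-241023) = 241023 = 00111010110101111111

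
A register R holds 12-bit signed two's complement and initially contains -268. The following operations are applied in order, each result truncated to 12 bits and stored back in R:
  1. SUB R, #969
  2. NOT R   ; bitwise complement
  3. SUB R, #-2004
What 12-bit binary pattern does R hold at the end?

110010101000

Start: R = -268 = 111011110100.
R = -268 − 969 = -1237 = 101100101011
R = NOT 101100101011 = 010011010100 = 1236
R = 1236 − (-2004) = 3240; wraps to -856 = 110010101000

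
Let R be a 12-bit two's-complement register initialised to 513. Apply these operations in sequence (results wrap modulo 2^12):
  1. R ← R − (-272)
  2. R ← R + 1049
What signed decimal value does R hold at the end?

Start: R = 513 = 001000000001.
R = 513 − (-272) = 785 = 001100010001
R = 785 + 1049 = 1834 = 011100101010

1834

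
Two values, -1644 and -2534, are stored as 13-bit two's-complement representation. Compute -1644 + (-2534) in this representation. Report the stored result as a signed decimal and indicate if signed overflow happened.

4014; overflow

-1644 → 1100110010100
-2534 → 1011000011010
  1100110010100
+ 1011000011010
= 0111110101110  (discard carry-out 1)
Result 0111110101110: MSB = 0 → value 4014.
Both addends are negative but the stored result is non-negative: signed overflow. The true value -1644 + (-2534) = -4178 lies outside [-4096, 4095].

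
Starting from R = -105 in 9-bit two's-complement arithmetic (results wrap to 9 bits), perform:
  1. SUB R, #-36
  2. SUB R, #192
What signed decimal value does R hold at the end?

251

Start: R = -105 = 110010111.
R = -105 − (-36) = -69 = 110111011
R = -69 − 192 = -261; wraps to 251 = 011111011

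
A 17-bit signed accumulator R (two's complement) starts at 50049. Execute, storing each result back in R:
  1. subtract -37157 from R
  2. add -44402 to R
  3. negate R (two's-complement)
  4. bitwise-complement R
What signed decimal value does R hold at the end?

Start: R = 50049 = 01100001110000001.
R = 50049 − (-37157) = 87206; wraps to -43866 = 10101010010100110
R = -43866 + (-44402) = -88268; wraps to 42804 = 01010011100110100
R = −(42804) = -42804 = 10101100011001100
R = NOT 10101100011001100 = 01010011100110011 = 42803

42803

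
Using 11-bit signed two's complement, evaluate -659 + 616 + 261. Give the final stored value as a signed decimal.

218

-659 + 616 = -43 (11111010101)
-43 + 261 = 218 (00011011010)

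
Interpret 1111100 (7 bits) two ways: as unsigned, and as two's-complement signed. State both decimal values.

Unsigned: 1111100 = 124.
Signed: MSB=1 → 124 − 128 = -4.

unsigned = 124, signed = -4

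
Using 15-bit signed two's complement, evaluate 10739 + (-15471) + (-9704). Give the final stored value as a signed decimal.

-14436

10739 + (-15471) = -4732 (110110110000100)
-4732 + (-9704) = -14436 (100011110011100)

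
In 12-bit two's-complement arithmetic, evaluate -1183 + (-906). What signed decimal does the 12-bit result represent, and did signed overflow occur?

-1183 → 101101100001
-906 → 110001110110
  101101100001
+ 110001110110
= 011111010111  (discard carry-out 1)
Result 011111010111: MSB = 0 → value 2007.
Both addends are negative but the stored result is non-negative: signed overflow. The true value -1183 + (-906) = -2089 lies outside [-2048, 2047].

2007; overflow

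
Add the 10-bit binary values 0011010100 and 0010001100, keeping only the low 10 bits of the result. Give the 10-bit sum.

  0011010100
+ 0010001100
= 0101100000

0101100000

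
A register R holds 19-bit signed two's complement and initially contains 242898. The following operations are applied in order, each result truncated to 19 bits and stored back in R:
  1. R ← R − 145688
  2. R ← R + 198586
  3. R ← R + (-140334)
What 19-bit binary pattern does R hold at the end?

0100101111101000110

Start: R = 242898 = 0111011010011010010.
R = 242898 − 145688 = 97210 = 0010111101110111010
R = 97210 + 198586 = 295796; wraps to -228492 = 1001000001101110100
R = -228492 + (-140334) = -368826; wraps to 155462 = 0100101111101000110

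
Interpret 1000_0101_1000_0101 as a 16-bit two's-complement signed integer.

MSB is 1, so the value is negative.
Unsigned reading: 34181. Subtract 2^16 = 65536: 34181 − 65536 = -31355.

-31355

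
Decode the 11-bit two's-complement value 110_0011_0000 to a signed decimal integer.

MSB is 1, so the value is negative.
Unsigned reading: 1584. Subtract 2^11 = 2048: 1584 − 2048 = -464.

-464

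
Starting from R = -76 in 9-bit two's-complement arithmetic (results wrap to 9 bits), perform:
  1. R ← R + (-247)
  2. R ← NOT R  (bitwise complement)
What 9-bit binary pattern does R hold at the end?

101000010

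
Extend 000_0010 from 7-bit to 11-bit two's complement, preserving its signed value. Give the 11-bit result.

00000000010

MSB of 0000010 is 0; replicate it into the new high bits.
0000|0000010 → 00000000010 (still 2).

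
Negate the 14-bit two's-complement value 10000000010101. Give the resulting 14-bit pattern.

Invert: 01111111101010. Add 1: 01111111101011.
Check: 10000000010101 = -8171, 01111111101011 = 8171.

01111111101011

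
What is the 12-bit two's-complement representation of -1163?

101101110101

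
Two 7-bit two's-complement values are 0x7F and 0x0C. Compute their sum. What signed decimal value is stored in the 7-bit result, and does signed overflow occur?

11; no overflow

0x7F = 1111111 = -1 (signed)
0x0C = 0001100 = 12 (signed)
  1111111
+ 0001100
= 0001011  (discard carry-out 1)
Result 0001011: MSB = 0 → value 11.
Addends have opposite signs, so signed overflow cannot occur.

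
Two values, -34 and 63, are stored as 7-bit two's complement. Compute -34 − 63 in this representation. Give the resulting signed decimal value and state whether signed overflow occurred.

31; overflow

-34 → 1011110
63 → 0111111
Subtract via negate-and-add: invert 0111111 + 1 = 1000001 (i.e. -63).
  1011110
+ 1000001
= 0011111  (discard carry-out 1)
Result 0011111: MSB = 0 → value 31.
Both addends (after negating the subtrahend) are negative but the stored result is non-negative: signed overflow. The true value -34 − 63 = -97 lies outside [-64, 63].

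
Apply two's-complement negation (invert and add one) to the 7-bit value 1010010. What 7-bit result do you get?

0101110

Invert: 0101101. Add 1: 0101110.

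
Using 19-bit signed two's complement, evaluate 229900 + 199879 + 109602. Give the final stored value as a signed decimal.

15093

229900 + 199879 = 429779 → wraps to -94509 (1101000111011010011)
-94509 + 109602 = 15093 (0000011101011110101)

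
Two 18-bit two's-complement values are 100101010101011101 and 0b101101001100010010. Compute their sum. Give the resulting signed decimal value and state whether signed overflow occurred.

75887; overflow

100101010101011101 = -109219 (signed)
0b101101001100010010 → 101101001100010010 = -77038 (signed)
  100101010101011101
+ 101101001100010010
= 010010100001101111  (discard carry-out 1)
Result 010010100001101111: MSB = 0 → value 75887.
Both addends are negative but the stored result is non-negative: signed overflow. The true value -109219 + (-77038) = -186257 lies outside [-131072, 131071].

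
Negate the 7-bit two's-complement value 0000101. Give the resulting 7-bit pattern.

1111011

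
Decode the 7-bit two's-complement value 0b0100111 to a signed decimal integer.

MSB is 0, so the value is non-negative: 0100111 = 39.

39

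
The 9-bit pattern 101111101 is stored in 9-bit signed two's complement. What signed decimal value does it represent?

-131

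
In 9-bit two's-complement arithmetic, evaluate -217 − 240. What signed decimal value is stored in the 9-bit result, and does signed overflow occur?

55; overflow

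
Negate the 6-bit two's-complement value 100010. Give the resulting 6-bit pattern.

Invert: 011101. Add 1: 011110.

011110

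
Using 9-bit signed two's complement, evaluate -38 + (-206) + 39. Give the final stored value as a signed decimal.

-205

-38 + (-206) = -244 (100001100)
-244 + 39 = -205 (100110011)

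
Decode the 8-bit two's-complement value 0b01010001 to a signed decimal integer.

MSB is 0, so the value is non-negative: 01010001 = 81.

81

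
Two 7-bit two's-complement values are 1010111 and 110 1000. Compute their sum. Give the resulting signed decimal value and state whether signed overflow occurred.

63; overflow

1010111 = -41 (signed)
110 1000 → 1101000 = -24 (signed)
  1010111
+ 1101000
= 0111111  (discard carry-out 1)
Result 0111111: MSB = 0 → value 63.
Both addends are negative but the stored result is non-negative: signed overflow. The true value -41 + (-24) = -65 lies outside [-64, 63].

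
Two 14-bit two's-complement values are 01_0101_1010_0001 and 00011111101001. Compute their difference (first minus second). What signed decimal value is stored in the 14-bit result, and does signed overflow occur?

3512; no overflow

01_0101_1010_0001 → 01010110100001 = 5537 (signed)
00011111101001 = 2025 (signed)
Subtract via negate-and-add: invert 00011111101001 + 1 = 11100000010111 (i.e. -2025).
  01010110100001
+ 11100000010111
= 00110110111000  (discard carry-out 1)
Result 00110110111000: MSB = 0 → value 3512.
Addends (after negating the subtrahend) have opposite signs, so signed overflow cannot occur.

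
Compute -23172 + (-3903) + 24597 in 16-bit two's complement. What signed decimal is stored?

-2478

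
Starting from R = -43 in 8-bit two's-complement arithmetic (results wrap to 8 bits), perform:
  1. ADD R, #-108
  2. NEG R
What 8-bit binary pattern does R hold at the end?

10010111

Start: R = -43 = 11010101.
R = -43 + (-108) = -151; wraps to 105 = 01101001
R = −(105) = -105 = 10010111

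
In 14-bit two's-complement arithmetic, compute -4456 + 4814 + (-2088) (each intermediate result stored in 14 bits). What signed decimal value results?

-4456 + 4814 = 358 (00000101100110)
358 + (-2088) = -1730 (11100100111110)

-1730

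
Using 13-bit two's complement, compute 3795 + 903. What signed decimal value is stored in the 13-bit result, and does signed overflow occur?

-3494; overflow

3795 → 0111011010011
903 → 0001110000111
  0111011010011
+ 0001110000111
= 1001001011010
Result 1001001011010: MSB = 1 → 4698 − 8192 = -3494.
Both addends are non-negative but the stored result is negative: signed overflow. The true value 3795 + 903 = 4698 lies outside [-4096, 4095].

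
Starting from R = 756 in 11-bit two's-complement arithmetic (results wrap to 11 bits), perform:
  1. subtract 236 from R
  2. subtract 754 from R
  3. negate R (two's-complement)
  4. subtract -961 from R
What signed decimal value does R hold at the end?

Start: R = 756 = 01011110100.
R = 756 − 236 = 520 = 01000001000
R = 520 − 754 = -234 = 11100010110
R = −(-234) = 234 = 00011101010
R = 234 − (-961) = 1195; wraps to -853 = 10010101011

-853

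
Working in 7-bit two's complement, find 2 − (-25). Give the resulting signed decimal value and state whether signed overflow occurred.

27; no overflow

2 → 0000010
-25 → 1100111
Subtract via negate-and-add: invert 1100111 + 1 = 0011001 (i.e. 25).
  0000010
+ 0011001
= 0011011
Result 0011011: MSB = 0 → value 27.
Both addends (after negating the subtrahend) are non-negative and so is the stored result: no signed overflow.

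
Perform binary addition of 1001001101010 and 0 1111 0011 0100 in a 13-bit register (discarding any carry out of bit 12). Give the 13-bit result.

0000110011110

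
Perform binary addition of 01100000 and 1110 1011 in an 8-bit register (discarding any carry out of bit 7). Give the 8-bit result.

  01100000
+ 11101011
= 01001011  (discard carry-out 1)

01001011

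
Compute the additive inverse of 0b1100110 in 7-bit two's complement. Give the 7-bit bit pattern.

0011010

Invert: 0011001. Add 1: 0011010.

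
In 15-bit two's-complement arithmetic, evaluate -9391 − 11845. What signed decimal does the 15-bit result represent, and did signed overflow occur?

-9391 → 101101101010001
11845 → 010111001000101
Subtract via negate-and-add: invert 010111001000101 + 1 = 101000110111011 (i.e. -11845).
  101101101010001
+ 101000110111011
= 010110100001100  (discard carry-out 1)
Result 010110100001100: MSB = 0 → value 11532.
Both addends (after negating the subtrahend) are negative but the stored result is non-negative: signed overflow. The true value -9391 − 11845 = -21236 lies outside [-16384, 16383].

11532; overflow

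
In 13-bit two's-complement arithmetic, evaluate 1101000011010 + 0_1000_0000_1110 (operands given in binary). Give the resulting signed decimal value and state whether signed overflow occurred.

1101000011010 = -1510 (signed)
0_1000_0000_1110 → 0100000001110 = 2062 (signed)
  1101000011010
+ 0100000001110
= 0001000101000  (discard carry-out 1)
Result 0001000101000: MSB = 0 → value 552.
Addends have opposite signs, so signed overflow cannot occur.

552; no overflow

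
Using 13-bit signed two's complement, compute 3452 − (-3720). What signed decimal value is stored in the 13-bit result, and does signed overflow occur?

3452 → 0110101111100
-3720 → 1000101111000
Subtract via negate-and-add: invert 1000101111000 + 1 = 0111010001000 (i.e. 3720).
  0110101111100
+ 0111010001000
= 1110000000100
Result 1110000000100: MSB = 1 → 7172 − 8192 = -1020.
Both addends (after negating the subtrahend) are non-negative but the stored result is negative: signed overflow. The true value 3452 − (-3720) = 7172 lies outside [-4096, 4095].

-1020; overflow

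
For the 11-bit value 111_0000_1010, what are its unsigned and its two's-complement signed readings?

unsigned = 1802, signed = -246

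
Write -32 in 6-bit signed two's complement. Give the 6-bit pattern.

100000

|-32| = 32 = 100000 in 6 bits.
Invert the bits: 011111. Add 1: 100000.
Check: 100000 reads as 32 − 64 = -32.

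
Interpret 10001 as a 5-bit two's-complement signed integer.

-15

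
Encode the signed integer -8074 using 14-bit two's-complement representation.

10000001110110

|-8074| = 8074 = 01111110001010 in 14 bits.
Invert the bits: 10000001110101. Add 1: 10000001110110.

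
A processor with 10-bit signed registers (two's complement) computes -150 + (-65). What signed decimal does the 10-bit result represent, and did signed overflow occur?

-215; no overflow

-150 → 1101101010
-65 → 1110111111
  1101101010
+ 1110111111
= 1100101001  (discard carry-out 1)
Result 1100101001: MSB = 1 → 809 − 1024 = -215.
Both addends are negative and so is the stored result: no signed overflow.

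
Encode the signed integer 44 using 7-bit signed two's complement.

44 is non-negative, so write it directly in 7 bits: 0101100.

0101100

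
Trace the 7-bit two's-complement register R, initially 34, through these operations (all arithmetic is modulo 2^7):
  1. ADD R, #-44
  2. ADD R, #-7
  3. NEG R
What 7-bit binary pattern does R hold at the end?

Start: R = 34 = 0100010.
R = 34 + (-44) = -10 = 1110110
R = -10 + (-7) = -17 = 1101111
R = −(-17) = 17 = 0010001

0010001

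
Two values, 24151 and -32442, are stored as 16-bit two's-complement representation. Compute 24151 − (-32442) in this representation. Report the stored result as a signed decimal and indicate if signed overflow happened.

24151 → 0101111001010111
-32442 → 1000000101000110
Subtract via negate-and-add: invert 1000000101000110 + 1 = 0111111010111010 (i.e. 32442).
  0101111001010111
+ 0111111010111010
= 1101110100010001
Result 1101110100010001: MSB = 1 → 56593 − 65536 = -8943.
Both addends (after negating the subtrahend) are non-negative but the stored result is negative: signed overflow. The true value 24151 − (-32442) = 56593 lies outside [-32768, 32767].

-8943; overflow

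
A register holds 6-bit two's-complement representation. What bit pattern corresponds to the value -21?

101011

|-21| = 21 = 010101 in 6 bits.
Invert the bits: 101010. Add 1: 101011.
Check: 101011 reads as 43 − 64 = -21.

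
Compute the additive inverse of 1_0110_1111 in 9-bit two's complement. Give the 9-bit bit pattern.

010010001

Invert: 010010000. Add 1: 010010001.
Check: 101101111 = -145, 010010001 = 145.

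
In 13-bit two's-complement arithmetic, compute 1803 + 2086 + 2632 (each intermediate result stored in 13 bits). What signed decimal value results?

-1671

1803 + 2086 = 3889 (0111100110001)
3889 + 2632 = 6521 → wraps to -1671 (1100101111001)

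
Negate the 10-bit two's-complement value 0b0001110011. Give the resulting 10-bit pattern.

1110001101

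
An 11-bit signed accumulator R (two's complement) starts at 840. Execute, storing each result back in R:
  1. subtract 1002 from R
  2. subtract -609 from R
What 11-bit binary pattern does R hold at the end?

00110111111

Start: R = 840 = 01101001000.
R = 840 − 1002 = -162 = 11101011110
R = -162 − (-609) = 447 = 00110111111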